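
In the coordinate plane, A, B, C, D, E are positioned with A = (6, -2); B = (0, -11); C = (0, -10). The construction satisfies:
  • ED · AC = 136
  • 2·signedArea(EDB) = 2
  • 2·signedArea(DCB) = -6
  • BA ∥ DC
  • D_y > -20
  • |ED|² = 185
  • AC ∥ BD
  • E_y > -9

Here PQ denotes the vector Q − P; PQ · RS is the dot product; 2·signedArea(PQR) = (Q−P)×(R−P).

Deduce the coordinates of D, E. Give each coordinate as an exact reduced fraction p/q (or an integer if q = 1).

D = (-6, -19)
E = (2, -8)

1. D_x = -6  [BA ∥ DC ∩ AC ∥ BD]
2. D_y = -19  [BA ∥ DC ∩ AC ∥ BD]
   → D = (-6, -19)
3. E_x = 2  [ED · AC = 136 ∩ 2·signedArea(EDB) = 2]
4. E_y = -8  [ED · AC = 136 ∩ 2·signedArea(EDB) = 2]
   → E = (2, -8)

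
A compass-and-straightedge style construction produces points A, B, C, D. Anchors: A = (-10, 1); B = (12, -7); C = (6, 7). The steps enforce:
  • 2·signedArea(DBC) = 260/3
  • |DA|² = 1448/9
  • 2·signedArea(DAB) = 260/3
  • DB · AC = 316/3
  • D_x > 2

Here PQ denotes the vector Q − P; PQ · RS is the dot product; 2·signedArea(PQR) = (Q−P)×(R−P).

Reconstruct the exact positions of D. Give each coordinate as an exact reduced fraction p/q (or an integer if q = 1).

D = (8/3, 1/3)

1. D_x = 8/3  [2·signedArea(DBC) = 260/3 ∩ 2·signedArea(DAB) = 260/3]
2. D_y = 1/3  [2·signedArea(DBC) = 260/3 ∩ 2·signedArea(DAB) = 260/3]
   → D = (8/3, 1/3)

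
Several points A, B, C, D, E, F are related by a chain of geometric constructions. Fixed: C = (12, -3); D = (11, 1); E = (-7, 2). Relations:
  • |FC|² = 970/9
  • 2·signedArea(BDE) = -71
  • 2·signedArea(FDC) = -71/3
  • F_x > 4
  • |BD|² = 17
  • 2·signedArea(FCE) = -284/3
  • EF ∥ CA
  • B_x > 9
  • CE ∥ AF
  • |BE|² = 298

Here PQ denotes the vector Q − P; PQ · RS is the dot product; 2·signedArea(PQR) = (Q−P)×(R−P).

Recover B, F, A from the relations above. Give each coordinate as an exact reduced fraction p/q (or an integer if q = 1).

A = (70/3, -1)
B = (10, 5)
F = (13/3, 4)

1. B_x = 10  [line -1·x + -18·y + 100 = 0 ∩ |BE|² = 298]
2. B_y = 5  [line -1·x + -18·y + 100 = 0 ∩ |BE|² = 298]
   → B = (10, 5)
3. F_x = 13/3  [2·signedArea(FDC) = -71/3 ∩ 2·signedArea(FCE) = -284/3]
4. F_y = 4  [2·signedArea(FDC) = -71/3 ∩ 2·signedArea(FCE) = -284/3]
   → F = (13/3, 4)
5. A_x = 70/3  [CE ∥ AF ∩ EF ∥ CA]
6. A_y = -1  [CE ∥ AF ∩ EF ∥ CA]
   → A = (70/3, -1)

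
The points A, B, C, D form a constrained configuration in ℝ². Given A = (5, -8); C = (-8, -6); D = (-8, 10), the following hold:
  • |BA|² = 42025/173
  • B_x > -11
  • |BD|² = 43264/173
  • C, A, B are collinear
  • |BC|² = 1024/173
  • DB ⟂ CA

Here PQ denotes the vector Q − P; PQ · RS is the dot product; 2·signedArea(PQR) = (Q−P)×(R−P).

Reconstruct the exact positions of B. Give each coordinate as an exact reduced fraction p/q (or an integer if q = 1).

1. B_x = -1800/173  [C, A, B are collinear ∩ DB ⟂ CA]
2. B_y = -974/173  [C, A, B are collinear ∩ DB ⟂ CA]
   → B = (-1800/173, -974/173)

B = (-1800/173, -974/173)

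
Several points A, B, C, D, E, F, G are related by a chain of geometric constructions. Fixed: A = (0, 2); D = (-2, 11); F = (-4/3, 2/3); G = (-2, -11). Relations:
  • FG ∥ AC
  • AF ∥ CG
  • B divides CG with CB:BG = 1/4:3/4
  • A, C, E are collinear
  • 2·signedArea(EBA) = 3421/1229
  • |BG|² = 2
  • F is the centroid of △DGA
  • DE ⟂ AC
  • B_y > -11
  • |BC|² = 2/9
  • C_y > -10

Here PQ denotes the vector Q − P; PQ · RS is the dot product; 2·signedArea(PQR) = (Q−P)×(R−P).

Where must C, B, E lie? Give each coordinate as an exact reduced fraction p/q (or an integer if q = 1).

B = (-1, -10)
C = (-2/3, -29/3)
E = (622/1229, 13343/1229)

1. C_x = -2/3  [AF ∥ CG ∩ FG ∥ AC]
2. C_y = -29/3  [AF ∥ CG ∩ FG ∥ AC]
   → C = (-2/3, -29/3)
3. B_x = -1  [B divides CG with CB:BG = 1/4:3/4]
4. B_y = -10  [B divides CG with CB:BG = 1/4:3/4]
   → B = (-1, -10)
5. E_x = 622/1229  [A, C, E are collinear ∩ DE ⟂ AC]
6. E_y = 13343/1229  [A, C, E are collinear ∩ DE ⟂ AC]
   → E = (622/1229, 13343/1229)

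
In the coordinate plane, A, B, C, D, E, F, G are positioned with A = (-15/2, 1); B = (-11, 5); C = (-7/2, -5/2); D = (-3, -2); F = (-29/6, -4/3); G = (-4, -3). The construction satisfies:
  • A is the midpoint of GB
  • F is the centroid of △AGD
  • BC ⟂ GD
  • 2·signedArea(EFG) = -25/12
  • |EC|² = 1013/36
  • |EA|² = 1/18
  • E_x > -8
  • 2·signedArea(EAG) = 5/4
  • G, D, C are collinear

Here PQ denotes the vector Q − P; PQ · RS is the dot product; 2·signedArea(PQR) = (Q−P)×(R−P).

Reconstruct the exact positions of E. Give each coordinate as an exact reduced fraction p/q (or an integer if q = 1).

1. E_x = -22/3  [2·signedArea(EAG) = 5/4 ∩ 2·signedArea(EFG) = -25/12]
2. E_y = 7/6  [2·signedArea(EAG) = 5/4 ∩ 2·signedArea(EFG) = -25/12]
   → E = (-22/3, 7/6)

E = (-22/3, 7/6)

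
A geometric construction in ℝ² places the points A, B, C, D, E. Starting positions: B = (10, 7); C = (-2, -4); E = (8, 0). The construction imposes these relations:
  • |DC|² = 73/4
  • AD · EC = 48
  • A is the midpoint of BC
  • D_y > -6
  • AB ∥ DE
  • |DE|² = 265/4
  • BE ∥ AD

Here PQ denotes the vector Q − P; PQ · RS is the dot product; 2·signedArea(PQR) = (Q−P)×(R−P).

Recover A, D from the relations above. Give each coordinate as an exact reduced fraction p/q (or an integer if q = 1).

A = (4, 3/2)
D = (2, -11/2)

1. A_x = 4  [A is the midpoint of BC]
2. A_y = 3/2  [A is the midpoint of BC]
   → A = (4, 3/2)
3. D_x = 2  [AB ∥ DE ∩ BE ∥ AD]
4. D_y = -11/2  [AB ∥ DE ∩ BE ∥ AD]
   → D = (2, -11/2)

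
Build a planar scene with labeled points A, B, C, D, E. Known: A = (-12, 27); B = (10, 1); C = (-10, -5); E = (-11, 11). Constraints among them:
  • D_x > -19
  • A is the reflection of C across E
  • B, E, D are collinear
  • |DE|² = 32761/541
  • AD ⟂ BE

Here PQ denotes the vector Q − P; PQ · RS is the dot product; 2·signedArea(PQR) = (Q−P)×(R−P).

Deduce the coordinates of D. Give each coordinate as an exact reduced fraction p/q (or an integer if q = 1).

1. D_x = -9752/541  [B, E, D are collinear ∩ AD ⟂ BE]
2. D_y = 7761/541  [B, E, D are collinear ∩ AD ⟂ BE]
   → D = (-9752/541, 7761/541)

D = (-9752/541, 7761/541)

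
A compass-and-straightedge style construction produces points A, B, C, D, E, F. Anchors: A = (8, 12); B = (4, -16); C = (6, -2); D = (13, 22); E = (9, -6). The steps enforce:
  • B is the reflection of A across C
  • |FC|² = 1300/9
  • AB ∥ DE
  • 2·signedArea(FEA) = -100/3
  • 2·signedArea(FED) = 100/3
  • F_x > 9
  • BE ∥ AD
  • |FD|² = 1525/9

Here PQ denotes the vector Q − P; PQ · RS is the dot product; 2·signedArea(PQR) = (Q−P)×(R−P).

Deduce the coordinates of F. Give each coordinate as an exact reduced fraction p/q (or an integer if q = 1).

1. F_x = 10  [2·signedArea(FEA) = -100/3 ∩ 2·signedArea(FED) = 100/3]
2. F_y = 28/3  [2·signedArea(FEA) = -100/3 ∩ 2·signedArea(FED) = 100/3]
   → F = (10, 28/3)

F = (10, 28/3)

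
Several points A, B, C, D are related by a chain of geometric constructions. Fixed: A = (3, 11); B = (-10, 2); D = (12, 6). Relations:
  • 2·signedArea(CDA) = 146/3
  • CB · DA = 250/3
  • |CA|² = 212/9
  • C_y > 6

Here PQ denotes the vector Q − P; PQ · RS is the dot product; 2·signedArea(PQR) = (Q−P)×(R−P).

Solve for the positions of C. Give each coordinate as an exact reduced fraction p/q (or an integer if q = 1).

1. C_x = 5/3  [2·signedArea(CDA) = 146/3 ∩ CB · DA = 250/3]
2. C_y = 19/3  [2·signedArea(CDA) = 146/3 ∩ CB · DA = 250/3]
   → C = (5/3, 19/3)

C = (5/3, 19/3)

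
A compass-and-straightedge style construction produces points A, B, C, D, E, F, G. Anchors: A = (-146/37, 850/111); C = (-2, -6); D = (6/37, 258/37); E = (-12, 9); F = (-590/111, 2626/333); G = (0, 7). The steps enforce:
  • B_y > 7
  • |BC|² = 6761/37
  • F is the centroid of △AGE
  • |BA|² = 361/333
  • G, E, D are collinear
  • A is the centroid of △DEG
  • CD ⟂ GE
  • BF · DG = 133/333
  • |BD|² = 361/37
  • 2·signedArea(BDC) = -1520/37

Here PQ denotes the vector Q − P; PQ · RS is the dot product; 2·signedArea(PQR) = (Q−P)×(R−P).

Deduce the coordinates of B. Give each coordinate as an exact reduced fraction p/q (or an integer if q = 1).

1. B_x = -108/37  [line 480/37·x + -80/37·y + 2000/37 = 0 ∩ |BC|² = 6761/37]
2. B_y = 277/37  [line 480/37·x + -80/37·y + 2000/37 = 0 ∩ |BC|² = 6761/37]
   → B = (-108/37, 277/37)

B = (-108/37, 277/37)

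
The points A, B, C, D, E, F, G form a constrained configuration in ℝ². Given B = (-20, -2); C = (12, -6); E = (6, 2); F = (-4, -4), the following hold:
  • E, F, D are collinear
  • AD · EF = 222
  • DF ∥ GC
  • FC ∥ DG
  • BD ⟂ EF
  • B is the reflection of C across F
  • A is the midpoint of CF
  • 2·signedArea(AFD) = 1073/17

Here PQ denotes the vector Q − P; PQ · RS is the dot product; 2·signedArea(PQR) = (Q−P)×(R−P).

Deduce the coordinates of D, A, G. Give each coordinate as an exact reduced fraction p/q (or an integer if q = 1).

A = (4, -5)
D = (-253/17, -179/17)
G = (19/17, -213/17)

1. D_x = -253/17  [E, F, D are collinear ∩ BD ⟂ EF]
2. D_y = -179/17  [E, F, D are collinear ∩ BD ⟂ EF]
   → D = (-253/17, -179/17)
3. A_x = 4  [A is the midpoint of CF]
4. A_y = -5  [A is the midpoint of CF]
   → A = (4, -5)
5. G_x = 19/17  [DF ∥ GC ∩ FC ∥ DG]
6. G_y = -213/17  [DF ∥ GC ∩ FC ∥ DG]
   → G = (19/17, -213/17)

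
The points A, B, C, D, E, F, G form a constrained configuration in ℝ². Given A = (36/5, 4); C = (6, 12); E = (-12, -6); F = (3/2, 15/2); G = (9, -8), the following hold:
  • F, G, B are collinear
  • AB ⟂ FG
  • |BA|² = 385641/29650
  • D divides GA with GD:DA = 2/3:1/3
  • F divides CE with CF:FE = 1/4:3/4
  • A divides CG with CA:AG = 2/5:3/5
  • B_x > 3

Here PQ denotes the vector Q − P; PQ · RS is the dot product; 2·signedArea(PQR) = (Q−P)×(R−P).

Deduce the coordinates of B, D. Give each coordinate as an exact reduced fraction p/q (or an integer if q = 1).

B = (4689/1186, 2881/1186)
D = (39/5, 0)

1. B_x = 4689/1186  [F, G, B are collinear ∩ AB ⟂ FG]
2. B_y = 2881/1186  [F, G, B are collinear ∩ AB ⟂ FG]
   → B = (4689/1186, 2881/1186)
3. D_x = 39/5  [D divides GA with GD:DA = 2/3:1/3]
4. D_y = 0  [D divides GA with GD:DA = 2/3:1/3]
   → D = (39/5, 0)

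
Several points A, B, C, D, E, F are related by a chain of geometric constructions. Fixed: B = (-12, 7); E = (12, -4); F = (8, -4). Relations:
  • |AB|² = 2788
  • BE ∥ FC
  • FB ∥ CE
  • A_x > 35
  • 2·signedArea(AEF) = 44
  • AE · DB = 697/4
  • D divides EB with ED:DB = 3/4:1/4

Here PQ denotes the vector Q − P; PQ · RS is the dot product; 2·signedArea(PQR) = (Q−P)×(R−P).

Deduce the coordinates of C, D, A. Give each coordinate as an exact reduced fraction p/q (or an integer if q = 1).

1. C_x = 32  [FB ∥ CE ∩ BE ∥ FC]
2. C_y = -15  [FB ∥ CE ∩ BE ∥ FC]
   → C = (32, -15)
3. D_x = -6  [D divides EB with ED:DB = 3/4:1/4]
4. D_y = 17/4  [D divides EB with ED:DB = 3/4:1/4]
   → D = (-6, 17/4)
5. A_x = 36  [2·signedArea(AEF) = 44 ∩ AE · DB = 697/4]
6. A_y = -15  [2·signedArea(AEF) = 44 ∩ AE · DB = 697/4]
   → A = (36, -15)

A = (36, -15)
C = (32, -15)
D = (-6, 17/4)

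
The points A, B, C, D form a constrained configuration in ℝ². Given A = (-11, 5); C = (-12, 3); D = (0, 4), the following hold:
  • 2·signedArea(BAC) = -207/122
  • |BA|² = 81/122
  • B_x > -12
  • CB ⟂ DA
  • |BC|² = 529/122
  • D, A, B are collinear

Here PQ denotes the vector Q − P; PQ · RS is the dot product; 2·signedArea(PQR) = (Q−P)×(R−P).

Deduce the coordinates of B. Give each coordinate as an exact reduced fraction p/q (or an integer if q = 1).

1. B_x = -1441/122  [D, A, B are collinear ∩ CB ⟂ DA]
2. B_y = 619/122  [D, A, B are collinear ∩ CB ⟂ DA]
   → B = (-1441/122, 619/122)

B = (-1441/122, 619/122)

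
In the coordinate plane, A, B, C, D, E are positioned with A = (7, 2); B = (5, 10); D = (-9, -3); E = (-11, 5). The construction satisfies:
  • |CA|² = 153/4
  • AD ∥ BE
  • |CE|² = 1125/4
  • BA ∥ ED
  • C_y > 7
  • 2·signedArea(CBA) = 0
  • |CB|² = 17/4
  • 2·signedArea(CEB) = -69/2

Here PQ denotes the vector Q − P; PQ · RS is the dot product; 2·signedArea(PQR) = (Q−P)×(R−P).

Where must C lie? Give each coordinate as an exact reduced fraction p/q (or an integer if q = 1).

1. C_x = 11/2  [2·signedArea(CBA) = 0 ∩ 2·signedArea(CEB) = -69/2]
2. C_y = 8  [2·signedArea(CBA) = 0 ∩ 2·signedArea(CEB) = -69/2]
   → C = (11/2, 8)

C = (11/2, 8)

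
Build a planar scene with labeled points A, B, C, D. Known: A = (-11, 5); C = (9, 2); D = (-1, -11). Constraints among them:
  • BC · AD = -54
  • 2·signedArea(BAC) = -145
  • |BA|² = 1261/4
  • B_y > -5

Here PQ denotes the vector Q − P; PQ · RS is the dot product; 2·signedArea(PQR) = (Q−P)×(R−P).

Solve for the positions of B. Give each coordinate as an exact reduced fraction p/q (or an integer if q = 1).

B = (4, -9/2)

1. B_x = 4  [BC · AD = -54 ∩ 2·signedArea(BAC) = -145]
2. B_y = -9/2  [BC · AD = -54 ∩ 2·signedArea(BAC) = -145]
   → B = (4, -9/2)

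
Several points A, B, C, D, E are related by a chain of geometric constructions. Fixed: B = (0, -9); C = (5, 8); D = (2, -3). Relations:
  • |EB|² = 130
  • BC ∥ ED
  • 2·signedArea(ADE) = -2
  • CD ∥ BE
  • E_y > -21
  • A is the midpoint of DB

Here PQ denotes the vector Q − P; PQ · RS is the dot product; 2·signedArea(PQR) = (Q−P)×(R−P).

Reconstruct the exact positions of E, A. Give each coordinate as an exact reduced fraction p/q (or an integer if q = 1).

A = (1, -6)
E = (-3, -20)

1. E_x = -3  [BC ∥ ED ∩ CD ∥ BE]
2. E_y = -20  [BC ∥ ED ∩ CD ∥ BE]
   → E = (-3, -20)
3. A_x = 1  [A is the midpoint of DB]
4. A_y = -6  [A is the midpoint of DB]
   → A = (1, -6)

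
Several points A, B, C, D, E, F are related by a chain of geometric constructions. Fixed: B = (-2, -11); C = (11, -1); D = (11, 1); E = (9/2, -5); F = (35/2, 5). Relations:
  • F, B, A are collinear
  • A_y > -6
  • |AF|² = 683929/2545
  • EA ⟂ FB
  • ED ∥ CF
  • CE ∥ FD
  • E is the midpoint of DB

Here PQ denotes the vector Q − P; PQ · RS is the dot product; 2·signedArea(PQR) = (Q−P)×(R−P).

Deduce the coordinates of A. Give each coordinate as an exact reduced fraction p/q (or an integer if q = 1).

1. A_x = 24569/5090  [F, B, A are collinear ∩ EA ⟂ FB]
2. A_y = -13739/2545  [F, B, A are collinear ∩ EA ⟂ FB]
   → A = (24569/5090, -13739/2545)

A = (24569/5090, -13739/2545)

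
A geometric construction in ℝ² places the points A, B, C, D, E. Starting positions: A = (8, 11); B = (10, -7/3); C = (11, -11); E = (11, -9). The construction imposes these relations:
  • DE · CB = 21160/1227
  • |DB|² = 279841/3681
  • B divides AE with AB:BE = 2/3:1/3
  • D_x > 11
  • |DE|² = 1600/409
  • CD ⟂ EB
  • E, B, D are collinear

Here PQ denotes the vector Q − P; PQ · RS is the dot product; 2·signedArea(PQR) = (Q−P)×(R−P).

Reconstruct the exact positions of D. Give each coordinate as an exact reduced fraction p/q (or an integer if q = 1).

1. D_x = 4619/409  [E, B, D are collinear ∩ CD ⟂ EB]
2. D_y = -4481/409  [E, B, D are collinear ∩ CD ⟂ EB]
   → D = (4619/409, -4481/409)

D = (4619/409, -4481/409)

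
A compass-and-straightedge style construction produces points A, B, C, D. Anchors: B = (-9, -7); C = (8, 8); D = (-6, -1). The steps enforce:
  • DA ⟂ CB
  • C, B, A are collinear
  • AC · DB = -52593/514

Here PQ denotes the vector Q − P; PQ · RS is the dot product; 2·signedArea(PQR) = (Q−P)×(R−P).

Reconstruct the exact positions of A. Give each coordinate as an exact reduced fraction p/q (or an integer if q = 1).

1. A_x = -2229/514  [C, B, A are collinear ∩ DA ⟂ CB]
2. A_y = -1483/514  [C, B, A are collinear ∩ DA ⟂ CB]
   → A = (-2229/514, -1483/514)

A = (-2229/514, -1483/514)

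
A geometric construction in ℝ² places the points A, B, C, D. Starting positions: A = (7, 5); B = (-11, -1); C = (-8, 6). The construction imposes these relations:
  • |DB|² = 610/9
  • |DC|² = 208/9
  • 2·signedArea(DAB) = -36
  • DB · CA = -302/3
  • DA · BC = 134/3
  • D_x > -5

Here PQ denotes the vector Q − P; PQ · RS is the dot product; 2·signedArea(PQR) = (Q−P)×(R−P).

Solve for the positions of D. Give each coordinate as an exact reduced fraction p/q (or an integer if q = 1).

1. D_x = -4  [DB · CA = -302/3 ∩ DA · BC = 134/3]
2. D_y = 10/3  [DB · CA = -302/3 ∩ DA · BC = 134/3]
   → D = (-4, 10/3)

D = (-4, 10/3)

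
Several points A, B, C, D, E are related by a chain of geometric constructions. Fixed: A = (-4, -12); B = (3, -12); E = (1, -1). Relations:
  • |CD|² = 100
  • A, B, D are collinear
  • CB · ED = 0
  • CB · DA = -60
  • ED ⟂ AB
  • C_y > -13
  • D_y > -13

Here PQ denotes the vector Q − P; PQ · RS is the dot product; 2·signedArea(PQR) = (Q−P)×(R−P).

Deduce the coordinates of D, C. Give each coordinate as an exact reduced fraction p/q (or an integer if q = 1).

1. D_x = 1  [A, B, D are collinear ∩ ED ⟂ AB]
2. D_y = -12  [A, B, D are collinear ∩ ED ⟂ AB]
   → D = (1, -12)
3. C_x = -9  [CB · ED = 0 ∩ CB · DA = -60]
4. C_y = -12  [CB · ED = 0 ∩ CB · DA = -60]
   → C = (-9, -12)

C = (-9, -12)
D = (1, -12)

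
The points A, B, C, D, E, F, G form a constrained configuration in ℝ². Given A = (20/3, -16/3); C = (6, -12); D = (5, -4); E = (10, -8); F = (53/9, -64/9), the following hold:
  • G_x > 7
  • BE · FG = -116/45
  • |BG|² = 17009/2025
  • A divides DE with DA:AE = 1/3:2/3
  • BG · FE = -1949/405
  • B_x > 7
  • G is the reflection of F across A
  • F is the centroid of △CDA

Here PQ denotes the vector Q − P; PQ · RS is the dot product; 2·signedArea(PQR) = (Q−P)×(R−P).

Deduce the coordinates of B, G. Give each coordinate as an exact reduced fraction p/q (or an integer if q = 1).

1. G_x = 67/9  [G is the reflection of F across A]
2. G_y = -32/9  [G is the reflection of F across A]
   → G = (67/9, -32/9)
3. B_x = 8  [BE · FG = -116/45 ∩ BG · FE = -1949/405]
4. B_y = -32/5  [BE · FG = -116/45 ∩ BG · FE = -1949/405]
   → B = (8, -32/5)

B = (8, -32/5)
G = (67/9, -32/9)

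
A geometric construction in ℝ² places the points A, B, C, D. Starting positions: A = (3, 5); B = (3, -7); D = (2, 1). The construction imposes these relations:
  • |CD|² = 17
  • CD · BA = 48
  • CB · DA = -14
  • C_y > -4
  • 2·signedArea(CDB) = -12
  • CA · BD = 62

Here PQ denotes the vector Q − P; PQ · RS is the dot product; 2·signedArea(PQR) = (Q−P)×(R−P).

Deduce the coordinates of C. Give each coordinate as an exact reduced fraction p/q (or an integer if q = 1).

C = (1, -3)

1. C_x = 1  [CB · DA = -14 ∩ 2·signedArea(CDB) = -12]
2. C_y = -3  [CB · DA = -14 ∩ 2·signedArea(CDB) = -12]
   → C = (1, -3)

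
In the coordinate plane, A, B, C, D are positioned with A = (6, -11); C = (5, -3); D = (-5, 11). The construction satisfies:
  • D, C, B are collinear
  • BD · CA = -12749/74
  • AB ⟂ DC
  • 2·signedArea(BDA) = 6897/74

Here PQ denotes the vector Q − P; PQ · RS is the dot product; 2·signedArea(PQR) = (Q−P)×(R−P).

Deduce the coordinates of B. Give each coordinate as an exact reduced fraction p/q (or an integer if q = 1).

B = (675/74, -649/74)

1. B_x = 675/74  [D, C, B are collinear ∩ AB ⟂ DC]
2. B_y = -649/74  [D, C, B are collinear ∩ AB ⟂ DC]
   → B = (675/74, -649/74)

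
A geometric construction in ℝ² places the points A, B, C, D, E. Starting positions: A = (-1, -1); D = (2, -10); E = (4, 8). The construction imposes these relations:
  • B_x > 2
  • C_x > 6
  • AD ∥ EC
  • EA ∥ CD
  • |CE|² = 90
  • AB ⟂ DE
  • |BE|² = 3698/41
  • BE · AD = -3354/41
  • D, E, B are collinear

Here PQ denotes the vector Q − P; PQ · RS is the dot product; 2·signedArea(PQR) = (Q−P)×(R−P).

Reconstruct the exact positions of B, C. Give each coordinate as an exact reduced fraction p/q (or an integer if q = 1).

B = (121/41, -59/41)
C = (7, -1)

1. B_x = 121/41  [D, E, B are collinear ∩ AB ⟂ DE]
2. B_y = -59/41  [D, E, B are collinear ∩ AB ⟂ DE]
   → B = (121/41, -59/41)
3. C_x = 7  [EA ∥ CD ∩ AD ∥ EC]
4. C_y = -1  [EA ∥ CD ∩ AD ∥ EC]
   → C = (7, -1)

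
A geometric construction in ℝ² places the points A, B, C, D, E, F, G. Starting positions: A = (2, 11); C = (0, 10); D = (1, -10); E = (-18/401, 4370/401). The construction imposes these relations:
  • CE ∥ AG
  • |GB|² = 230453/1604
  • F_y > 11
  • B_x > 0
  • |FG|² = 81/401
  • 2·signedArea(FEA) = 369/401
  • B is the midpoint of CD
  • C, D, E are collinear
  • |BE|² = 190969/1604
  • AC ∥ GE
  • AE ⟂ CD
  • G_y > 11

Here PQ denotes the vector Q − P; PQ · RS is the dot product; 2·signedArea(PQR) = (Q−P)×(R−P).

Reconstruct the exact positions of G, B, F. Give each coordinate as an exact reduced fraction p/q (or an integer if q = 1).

1. G_x = 784/401  [AC ∥ GE ∩ CE ∥ AG]
2. G_y = 4771/401  [AC ∥ GE ∩ CE ∥ AG]
   → G = (784/401, 4771/401)
3. B_x = 1/2  [B is the midpoint of CD]
4. B_y = 0  [B is the midpoint of CD]
   → B = (1/2, 0)
5. F_x = 793/401  [line -41/401·x + 820/401·y + -9307/401 = 0 ∩ |FG|² = 81/401]
6. F_y = 4591/401  [line -41/401·x + 820/401·y + -9307/401 = 0 ∩ |FG|² = 81/401]
   → F = (793/401, 4591/401)

B = (1/2, 0)
F = (793/401, 4591/401)
G = (784/401, 4771/401)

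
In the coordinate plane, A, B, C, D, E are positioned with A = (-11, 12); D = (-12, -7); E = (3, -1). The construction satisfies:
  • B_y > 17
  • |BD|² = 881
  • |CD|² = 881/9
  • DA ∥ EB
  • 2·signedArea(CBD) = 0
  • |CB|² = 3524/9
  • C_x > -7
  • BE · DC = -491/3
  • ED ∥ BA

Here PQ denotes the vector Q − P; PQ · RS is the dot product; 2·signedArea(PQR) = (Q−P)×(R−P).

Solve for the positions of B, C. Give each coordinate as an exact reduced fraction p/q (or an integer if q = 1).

B = (4, 18)
C = (-20/3, 4/3)

1. B_x = 4  [ED ∥ BA ∩ DA ∥ EB]
2. B_y = 18  [ED ∥ BA ∩ DA ∥ EB]
   → B = (4, 18)
3. C_x = -20/3  [2·signedArea(CBD) = 0 ∩ BE · DC = -491/3]
4. C_y = 4/3  [2·signedArea(CBD) = 0 ∩ BE · DC = -491/3]
   → C = (-20/3, 4/3)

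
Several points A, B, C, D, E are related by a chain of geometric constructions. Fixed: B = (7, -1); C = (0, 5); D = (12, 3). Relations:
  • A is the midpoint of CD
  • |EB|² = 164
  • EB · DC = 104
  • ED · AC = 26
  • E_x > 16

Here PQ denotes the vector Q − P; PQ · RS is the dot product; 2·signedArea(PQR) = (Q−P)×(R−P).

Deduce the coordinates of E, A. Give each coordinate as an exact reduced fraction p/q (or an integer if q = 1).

A = (6, 4)
E = (17, 7)

1. E_x = 17  [line 12·x + -2·y + -190 = 0 ∩ |EB|² = 164]
2. E_y = 7  [line 12·x + -2·y + -190 = 0 ∩ |EB|² = 164]
   → E = (17, 7)
3. A_x = 6  [ED · AC = 26 ∩ A is the midpoint of CD]
4. A_y = 4  [ED · AC = 26 ∩ A is the midpoint of CD]
   → A = (6, 4)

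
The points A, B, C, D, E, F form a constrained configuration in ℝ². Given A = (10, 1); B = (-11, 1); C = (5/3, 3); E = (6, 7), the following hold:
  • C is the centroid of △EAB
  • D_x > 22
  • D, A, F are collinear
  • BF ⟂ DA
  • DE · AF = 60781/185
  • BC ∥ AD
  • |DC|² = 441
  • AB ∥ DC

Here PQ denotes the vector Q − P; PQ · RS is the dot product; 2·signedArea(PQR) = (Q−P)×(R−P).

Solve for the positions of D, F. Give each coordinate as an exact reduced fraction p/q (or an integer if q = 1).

D = (68/3, 3)
F = (-3881/370, -827/370)

1. D_x = 68/3  [AB ∥ DC ∩ BC ∥ AD]
2. D_y = 3  [AB ∥ DC ∩ BC ∥ AD]
   → D = (68/3, 3)
3. F_x = -3881/370  [D, A, F are collinear ∩ BF ⟂ DA]
4. F_y = -827/370  [D, A, F are collinear ∩ BF ⟂ DA]
   → F = (-3881/370, -827/370)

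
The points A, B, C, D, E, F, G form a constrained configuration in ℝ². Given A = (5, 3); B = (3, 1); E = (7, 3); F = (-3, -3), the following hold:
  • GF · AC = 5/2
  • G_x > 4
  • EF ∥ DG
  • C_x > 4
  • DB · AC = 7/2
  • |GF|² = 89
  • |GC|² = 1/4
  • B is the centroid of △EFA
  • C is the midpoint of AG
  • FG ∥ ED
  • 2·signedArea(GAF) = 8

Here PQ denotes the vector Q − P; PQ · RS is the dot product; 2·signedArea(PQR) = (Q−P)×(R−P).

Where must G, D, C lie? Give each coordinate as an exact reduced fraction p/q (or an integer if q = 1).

1. G_x = 5  [line 6·x + -8·y + -14 = 0 ∩ |GF|² = 89]
2. G_y = 2  [line 6·x + -8·y + -14 = 0 ∩ |GF|² = 89]
   → G = (5, 2)
3. D_x = 15  [EF ∥ DG ∩ FG ∥ ED]
4. D_y = 8  [EF ∥ DG ∩ FG ∥ ED]
   → D = (15, 8)
5. C_x = 5  [C is the midpoint of AG]
6. C_y = 5/2  [C is the midpoint of AG]
   → C = (5, 5/2)

C = (5, 5/2)
D = (15, 8)
G = (5, 2)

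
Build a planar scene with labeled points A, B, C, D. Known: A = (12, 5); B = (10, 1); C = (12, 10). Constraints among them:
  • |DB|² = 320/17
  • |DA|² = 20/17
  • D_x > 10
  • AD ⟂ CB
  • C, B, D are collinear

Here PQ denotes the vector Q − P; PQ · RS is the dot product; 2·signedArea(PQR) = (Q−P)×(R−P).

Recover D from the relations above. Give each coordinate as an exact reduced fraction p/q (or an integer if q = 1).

D = (186/17, 89/17)

1. D_x = 186/17  [C, B, D are collinear ∩ AD ⟂ CB]
2. D_y = 89/17  [C, B, D are collinear ∩ AD ⟂ CB]
   → D = (186/17, 89/17)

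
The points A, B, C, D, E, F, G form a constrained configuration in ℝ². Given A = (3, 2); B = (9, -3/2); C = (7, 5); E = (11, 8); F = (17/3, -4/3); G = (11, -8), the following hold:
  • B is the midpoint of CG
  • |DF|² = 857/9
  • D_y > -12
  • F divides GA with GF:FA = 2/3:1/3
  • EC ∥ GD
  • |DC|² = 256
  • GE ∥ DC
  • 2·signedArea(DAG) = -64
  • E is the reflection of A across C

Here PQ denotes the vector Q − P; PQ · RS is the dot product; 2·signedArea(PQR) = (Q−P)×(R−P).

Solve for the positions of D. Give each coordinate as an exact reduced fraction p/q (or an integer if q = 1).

D = (7, -11)

1. D_x = 7  [GE ∥ DC ∩ EC ∥ GD]
2. D_y = -11  [GE ∥ DC ∩ EC ∥ GD]
   → D = (7, -11)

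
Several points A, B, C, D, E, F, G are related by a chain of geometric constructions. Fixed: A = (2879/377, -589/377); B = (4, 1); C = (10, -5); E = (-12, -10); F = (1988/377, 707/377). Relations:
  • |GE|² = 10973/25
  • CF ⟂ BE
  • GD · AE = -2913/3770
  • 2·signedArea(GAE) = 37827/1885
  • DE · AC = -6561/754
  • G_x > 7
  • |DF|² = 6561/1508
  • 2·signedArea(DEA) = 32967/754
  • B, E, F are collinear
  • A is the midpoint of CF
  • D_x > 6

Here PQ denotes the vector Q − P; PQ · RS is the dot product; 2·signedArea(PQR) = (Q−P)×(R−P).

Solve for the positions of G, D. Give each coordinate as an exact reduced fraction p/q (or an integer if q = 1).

1. G_x = 38/5  [line 3181/377·x + -7403/377·y + -217117/1885 = 0 ∩ |GE|² = 10973/25]
2. G_y = -13/5  [line 3181/377·x + -7403/377·y + -217117/1885 = 0 ∩ |GE|² = 10973/25]
   → G = (38/5, -13/5)
3. D_x = 4867/754  [2·signedArea(DEA) = 32967/754 ∩ DE · AC = -6561/754]
4. D_y = 59/377  [2·signedArea(DEA) = 32967/754 ∩ DE · AC = -6561/754]
   → D = (4867/754, 59/377)

D = (4867/754, 59/377)
G = (38/5, -13/5)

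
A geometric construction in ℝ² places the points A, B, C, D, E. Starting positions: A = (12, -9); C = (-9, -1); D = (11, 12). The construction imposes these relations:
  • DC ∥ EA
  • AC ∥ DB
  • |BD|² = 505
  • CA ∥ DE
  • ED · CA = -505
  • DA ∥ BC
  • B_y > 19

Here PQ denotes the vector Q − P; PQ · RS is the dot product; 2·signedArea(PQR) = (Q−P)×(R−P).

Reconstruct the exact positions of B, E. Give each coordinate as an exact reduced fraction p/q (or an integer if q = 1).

1. B_x = -10  [DA ∥ BC ∩ AC ∥ DB]
2. B_y = 20  [DA ∥ BC ∩ AC ∥ DB]
   → B = (-10, 20)
3. E_x = 32  [DC ∥ EA ∩ CA ∥ DE]
4. E_y = 4  [DC ∥ EA ∩ CA ∥ DE]
   → E = (32, 4)

B = (-10, 20)
E = (32, 4)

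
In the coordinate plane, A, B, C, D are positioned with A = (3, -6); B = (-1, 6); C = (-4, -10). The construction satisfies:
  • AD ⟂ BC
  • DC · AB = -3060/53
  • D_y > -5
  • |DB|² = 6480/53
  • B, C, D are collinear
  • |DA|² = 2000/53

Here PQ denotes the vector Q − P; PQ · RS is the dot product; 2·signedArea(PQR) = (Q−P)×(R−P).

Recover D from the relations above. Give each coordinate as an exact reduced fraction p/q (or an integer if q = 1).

D = (-161/53, -258/53)

1. D_x = -161/53  [B, C, D are collinear ∩ AD ⟂ BC]
2. D_y = -258/53  [B, C, D are collinear ∩ AD ⟂ BC]
   → D = (-161/53, -258/53)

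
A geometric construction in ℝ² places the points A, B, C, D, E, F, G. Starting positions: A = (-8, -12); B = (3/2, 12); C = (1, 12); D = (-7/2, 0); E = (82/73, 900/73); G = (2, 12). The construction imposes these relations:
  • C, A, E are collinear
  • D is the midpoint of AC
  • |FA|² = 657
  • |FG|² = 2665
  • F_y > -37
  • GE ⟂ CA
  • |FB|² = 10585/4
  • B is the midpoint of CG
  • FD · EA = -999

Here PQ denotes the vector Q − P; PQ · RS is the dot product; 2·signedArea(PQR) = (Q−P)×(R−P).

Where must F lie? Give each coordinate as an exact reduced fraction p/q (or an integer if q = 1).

F = (-17, -36)

1. F_x = -17  [line 666/73·x + 1776/73·y + 75258/73 = 0 ∩ |FA|² = 657]
2. F_y = -36  [line 666/73·x + 1776/73·y + 75258/73 = 0 ∩ |FA|² = 657]
   → F = (-17, -36)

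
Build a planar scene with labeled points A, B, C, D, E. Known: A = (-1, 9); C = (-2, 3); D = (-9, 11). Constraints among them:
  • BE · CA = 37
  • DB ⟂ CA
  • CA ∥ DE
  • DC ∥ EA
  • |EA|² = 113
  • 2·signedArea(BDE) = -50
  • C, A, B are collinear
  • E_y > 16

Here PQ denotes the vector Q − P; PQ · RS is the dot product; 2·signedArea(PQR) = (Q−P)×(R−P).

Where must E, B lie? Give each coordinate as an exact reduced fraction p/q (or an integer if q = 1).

B = (-33/37, 357/37)
E = (-8, 17)

1. E_x = -8  [DC ∥ EA ∩ CA ∥ DE]
2. E_y = 17  [DC ∥ EA ∩ CA ∥ DE]
   → E = (-8, 17)
3. B_x = -33/37  [C, A, B are collinear ∩ DB ⟂ CA]
4. B_y = 357/37  [C, A, B are collinear ∩ DB ⟂ CA]
   → B = (-33/37, 357/37)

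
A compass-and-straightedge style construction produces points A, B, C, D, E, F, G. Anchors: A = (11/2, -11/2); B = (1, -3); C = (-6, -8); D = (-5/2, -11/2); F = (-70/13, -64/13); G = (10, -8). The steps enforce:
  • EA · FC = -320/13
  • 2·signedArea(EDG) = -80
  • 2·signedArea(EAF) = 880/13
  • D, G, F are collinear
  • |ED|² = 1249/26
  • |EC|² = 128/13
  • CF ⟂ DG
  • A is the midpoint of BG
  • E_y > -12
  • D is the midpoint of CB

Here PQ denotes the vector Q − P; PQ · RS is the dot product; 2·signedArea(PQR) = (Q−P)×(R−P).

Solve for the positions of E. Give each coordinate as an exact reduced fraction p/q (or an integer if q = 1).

1. E_x = -86/13  [2·signedArea(EAF) = 880/13 ∩ EA · FC = -320/13]
2. E_y = -144/13  [2·signedArea(EAF) = 880/13 ∩ EA · FC = -320/13]
   → E = (-86/13, -144/13)

E = (-86/13, -144/13)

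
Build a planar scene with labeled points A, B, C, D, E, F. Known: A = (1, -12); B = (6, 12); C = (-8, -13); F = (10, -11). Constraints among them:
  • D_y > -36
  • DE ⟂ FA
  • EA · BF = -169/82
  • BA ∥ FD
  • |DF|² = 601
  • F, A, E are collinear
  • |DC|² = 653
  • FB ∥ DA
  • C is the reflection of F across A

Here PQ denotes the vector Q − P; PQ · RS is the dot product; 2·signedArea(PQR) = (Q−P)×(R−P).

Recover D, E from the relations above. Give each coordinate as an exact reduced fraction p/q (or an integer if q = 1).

1. D_x = 5  [FB ∥ DA ∩ BA ∥ FD]
2. D_y = -35  [FB ∥ DA ∩ BA ∥ FD]
   → D = (5, -35)
3. E_x = 199/82  [F, A, E are collinear ∩ DE ⟂ FA]
4. E_y = -971/82  [F, A, E are collinear ∩ DE ⟂ FA]
   → E = (199/82, -971/82)

D = (5, -35)
E = (199/82, -971/82)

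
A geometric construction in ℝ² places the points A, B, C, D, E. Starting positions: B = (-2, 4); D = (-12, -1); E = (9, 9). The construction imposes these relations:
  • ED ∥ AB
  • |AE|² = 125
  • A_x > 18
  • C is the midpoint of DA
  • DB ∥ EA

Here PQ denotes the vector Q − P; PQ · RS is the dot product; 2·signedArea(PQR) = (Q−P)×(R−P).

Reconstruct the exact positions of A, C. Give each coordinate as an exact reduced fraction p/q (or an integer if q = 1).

1. A_x = 19  [ED ∥ AB ∩ DB ∥ EA]
2. A_y = 14  [ED ∥ AB ∩ DB ∥ EA]
   → A = (19, 14)
3. C_x = 7/2  [C is the midpoint of DA]
4. C_y = 13/2  [C is the midpoint of DA]
   → C = (7/2, 13/2)

A = (19, 14)
C = (7/2, 13/2)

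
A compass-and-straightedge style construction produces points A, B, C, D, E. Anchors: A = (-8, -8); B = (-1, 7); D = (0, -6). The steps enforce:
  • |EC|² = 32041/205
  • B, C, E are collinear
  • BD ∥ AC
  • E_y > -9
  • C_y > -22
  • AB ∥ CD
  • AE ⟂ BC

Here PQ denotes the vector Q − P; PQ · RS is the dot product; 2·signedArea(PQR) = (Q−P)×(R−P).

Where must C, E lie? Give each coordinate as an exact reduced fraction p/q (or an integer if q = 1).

C = (-7, -21)
E = (-898/205, -1799/205)

1. C_x = -7  [AB ∥ CD ∩ BD ∥ AC]
2. C_y = -21  [AB ∥ CD ∩ BD ∥ AC]
   → C = (-7, -21)
3. E_x = -898/205  [B, C, E are collinear ∩ AE ⟂ BC]
4. E_y = -1799/205  [B, C, E are collinear ∩ AE ⟂ BC]
   → E = (-898/205, -1799/205)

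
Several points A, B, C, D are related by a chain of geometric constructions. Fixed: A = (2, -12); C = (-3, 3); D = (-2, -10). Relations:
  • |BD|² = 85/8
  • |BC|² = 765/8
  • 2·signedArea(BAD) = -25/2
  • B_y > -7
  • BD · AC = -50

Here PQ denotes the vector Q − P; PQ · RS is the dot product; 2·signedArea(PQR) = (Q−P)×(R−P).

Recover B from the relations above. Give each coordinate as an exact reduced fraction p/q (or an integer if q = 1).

1. B_x = -9/4  [BD · AC = -50 ∩ 2·signedArea(BAD) = -25/2]
2. B_y = -27/4  [BD · AC = -50 ∩ 2·signedArea(BAD) = -25/2]
   → B = (-9/4, -27/4)

B = (-9/4, -27/4)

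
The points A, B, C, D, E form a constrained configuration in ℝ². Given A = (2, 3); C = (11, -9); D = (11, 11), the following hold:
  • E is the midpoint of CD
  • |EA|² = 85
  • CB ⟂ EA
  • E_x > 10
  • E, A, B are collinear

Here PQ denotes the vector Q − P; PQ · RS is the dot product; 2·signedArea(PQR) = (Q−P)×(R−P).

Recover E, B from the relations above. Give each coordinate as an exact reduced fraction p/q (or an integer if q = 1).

1. E_x = 11  [E is the midpoint of CD]
2. E_y = 1  [E is the midpoint of CD]
   → E = (11, 1)
3. B_x = 223/17  [E, A, B are collinear ∩ CB ⟂ EA]
4. B_y = 9/17  [E, A, B are collinear ∩ CB ⟂ EA]
   → B = (223/17, 9/17)

B = (223/17, 9/17)
E = (11, 1)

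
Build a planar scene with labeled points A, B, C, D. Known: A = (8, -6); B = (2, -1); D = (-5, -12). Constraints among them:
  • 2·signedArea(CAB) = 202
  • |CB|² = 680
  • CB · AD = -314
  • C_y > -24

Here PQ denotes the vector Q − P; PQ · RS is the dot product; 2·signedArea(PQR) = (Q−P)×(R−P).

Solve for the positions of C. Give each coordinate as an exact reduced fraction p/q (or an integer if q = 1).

C = (-12, -23)

1. C_x = -12  [CB · AD = -314 ∩ 2·signedArea(CAB) = 202]
2. C_y = -23  [CB · AD = -314 ∩ 2·signedArea(CAB) = 202]
   → C = (-12, -23)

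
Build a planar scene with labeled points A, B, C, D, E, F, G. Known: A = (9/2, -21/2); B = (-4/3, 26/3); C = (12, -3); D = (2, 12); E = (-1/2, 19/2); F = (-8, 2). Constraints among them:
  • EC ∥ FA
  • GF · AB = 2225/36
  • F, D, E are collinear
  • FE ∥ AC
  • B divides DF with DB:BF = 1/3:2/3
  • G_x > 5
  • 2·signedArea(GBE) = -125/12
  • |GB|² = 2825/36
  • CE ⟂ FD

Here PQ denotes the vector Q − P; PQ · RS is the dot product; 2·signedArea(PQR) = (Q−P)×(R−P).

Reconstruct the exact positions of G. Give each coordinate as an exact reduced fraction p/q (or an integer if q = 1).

G = (16/3, 17/6)

1. G_x = 16/3  [GF · AB = 2225/36 ∩ 2·signedArea(GBE) = -125/12]
2. G_y = 17/6  [GF · AB = 2225/36 ∩ 2·signedArea(GBE) = -125/12]
   → G = (16/3, 17/6)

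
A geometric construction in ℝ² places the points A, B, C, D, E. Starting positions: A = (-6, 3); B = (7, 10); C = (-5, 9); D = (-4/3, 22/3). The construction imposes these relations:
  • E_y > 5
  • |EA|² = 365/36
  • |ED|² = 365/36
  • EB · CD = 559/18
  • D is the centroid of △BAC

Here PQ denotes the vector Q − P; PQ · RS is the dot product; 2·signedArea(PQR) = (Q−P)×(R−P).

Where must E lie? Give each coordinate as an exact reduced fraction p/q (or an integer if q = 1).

1. E_x = -11/3  [line -11/3·x + 5/3·y + -397/18 = 0 ∩ |EA|² = 365/36]
2. E_y = 31/6  [line -11/3·x + 5/3·y + -397/18 = 0 ∩ |EA|² = 365/36]
   → E = (-11/3, 31/6)

E = (-11/3, 31/6)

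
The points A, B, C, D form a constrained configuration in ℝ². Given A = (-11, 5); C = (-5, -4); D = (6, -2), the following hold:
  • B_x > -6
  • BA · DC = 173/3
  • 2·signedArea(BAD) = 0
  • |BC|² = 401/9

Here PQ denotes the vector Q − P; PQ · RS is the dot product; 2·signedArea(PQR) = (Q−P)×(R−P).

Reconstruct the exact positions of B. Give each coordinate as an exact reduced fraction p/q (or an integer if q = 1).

B = (-16/3, 8/3)

1. B_x = -16/3  [2·signedArea(BAD) = 0 ∩ BA · DC = 173/3]
2. B_y = 8/3  [2·signedArea(BAD) = 0 ∩ BA · DC = 173/3]
   → B = (-16/3, 8/3)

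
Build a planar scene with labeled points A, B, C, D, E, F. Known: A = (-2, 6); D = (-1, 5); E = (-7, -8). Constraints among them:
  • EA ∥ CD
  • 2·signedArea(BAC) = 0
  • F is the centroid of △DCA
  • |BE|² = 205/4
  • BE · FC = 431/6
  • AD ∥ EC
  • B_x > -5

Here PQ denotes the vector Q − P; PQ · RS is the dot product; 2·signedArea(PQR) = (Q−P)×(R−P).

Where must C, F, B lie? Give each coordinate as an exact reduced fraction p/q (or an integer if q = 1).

B = (-4, -3/2)
C = (-6, -9)
F = (-3, 2/3)

1. C_x = -6  [EA ∥ CD ∩ AD ∥ EC]
2. C_y = -9  [EA ∥ CD ∩ AD ∥ EC]
   → C = (-6, -9)
3. F_x = -3  [F is the centroid of △DCA]
4. F_y = 2/3  [F is the centroid of △DCA]
   → F = (-3, 2/3)
5. B_x = -4  [2·signedArea(BAC) = 0 ∩ BE · FC = 431/6]
6. B_y = -3/2  [2·signedArea(BAC) = 0 ∩ BE · FC = 431/6]
   → B = (-4, -3/2)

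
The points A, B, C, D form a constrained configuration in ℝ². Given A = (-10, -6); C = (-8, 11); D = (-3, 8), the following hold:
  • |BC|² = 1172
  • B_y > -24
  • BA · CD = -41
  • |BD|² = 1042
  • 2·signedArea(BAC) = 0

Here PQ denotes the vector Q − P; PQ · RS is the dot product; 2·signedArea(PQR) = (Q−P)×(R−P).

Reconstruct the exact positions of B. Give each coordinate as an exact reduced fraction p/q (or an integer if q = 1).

1. B_x = -12  [2·signedArea(BAC) = 0 ∩ BA · CD = -41]
2. B_y = -23  [2·signedArea(BAC) = 0 ∩ BA · CD = -41]
   → B = (-12, -23)

B = (-12, -23)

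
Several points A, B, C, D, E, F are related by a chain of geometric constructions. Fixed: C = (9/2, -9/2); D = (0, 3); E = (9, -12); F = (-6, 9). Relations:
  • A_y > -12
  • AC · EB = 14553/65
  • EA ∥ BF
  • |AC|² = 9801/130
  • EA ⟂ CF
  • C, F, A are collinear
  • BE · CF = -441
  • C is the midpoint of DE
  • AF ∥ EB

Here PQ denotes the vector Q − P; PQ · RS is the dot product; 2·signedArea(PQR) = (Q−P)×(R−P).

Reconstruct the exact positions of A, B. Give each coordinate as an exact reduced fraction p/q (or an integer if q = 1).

1. A_x = 639/65  [C, F, A are collinear ∩ EA ⟂ CF]
2. A_y = -738/65  [C, F, A are collinear ∩ EA ⟂ CF]
   → A = (639/65, -738/65)
3. B_x = -444/65  [EA ∥ BF ∩ AF ∥ EB]
4. B_y = 543/65  [EA ∥ BF ∩ AF ∥ EB]
   → B = (-444/65, 543/65)

A = (639/65, -738/65)
B = (-444/65, 543/65)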